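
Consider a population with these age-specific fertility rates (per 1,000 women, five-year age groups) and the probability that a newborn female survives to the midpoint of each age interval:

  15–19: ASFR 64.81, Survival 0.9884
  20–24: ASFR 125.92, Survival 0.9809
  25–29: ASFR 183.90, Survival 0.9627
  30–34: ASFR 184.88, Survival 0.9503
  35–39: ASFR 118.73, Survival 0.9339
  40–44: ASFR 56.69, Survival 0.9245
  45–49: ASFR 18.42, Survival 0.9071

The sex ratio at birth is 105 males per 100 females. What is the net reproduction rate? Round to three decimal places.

Proportion female at birth = 100 / (100 + 105) = 0.48780.
Per-age-group product (5 × ASFR × survival probability):
  15–19: 5 × 64.81/1000 × 0.9884 = 0.32029
  20–24: 5 × 125.92/1000 × 0.9809 = 0.61757
  25–29: 5 × 183.90/1000 × 0.9627 = 0.88520
  30–34: 5 × 184.88/1000 × 0.9503 = 0.87846
  35–39: 5 × 118.73/1000 × 0.9339 = 0.55441
  40–44: 5 × 56.69/1000 × 0.9245 = 0.26205
  45–49: 5 × 18.42/1000 × 0.9071 = 0.08354
Sum = 3.60152
NRR = 0.48780 × 3.60152 = 1.75682
NRR > 1, so each generation more than replaces itself.

1.757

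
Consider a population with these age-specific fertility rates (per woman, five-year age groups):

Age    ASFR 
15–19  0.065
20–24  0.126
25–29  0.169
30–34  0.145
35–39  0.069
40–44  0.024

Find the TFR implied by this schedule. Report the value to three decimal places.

2.990

Sum of ASFRs = 0.065 + 0.126 + 0.169 + 0.145 + 0.069 + 0.024 = 0.598
TFR = 5 × 0.598 = 2.99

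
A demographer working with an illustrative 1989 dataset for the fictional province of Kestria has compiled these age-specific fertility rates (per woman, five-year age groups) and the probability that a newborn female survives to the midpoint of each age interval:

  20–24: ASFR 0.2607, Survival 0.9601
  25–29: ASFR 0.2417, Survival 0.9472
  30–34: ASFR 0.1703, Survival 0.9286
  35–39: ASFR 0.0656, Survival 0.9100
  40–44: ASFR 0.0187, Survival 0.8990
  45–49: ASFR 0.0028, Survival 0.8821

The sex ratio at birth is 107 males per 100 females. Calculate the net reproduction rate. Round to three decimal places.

Proportion female at birth = 100 / (100 + 107) = 0.48309.
Weighting each age-specific rate by interval width and survival:
  20–24: 5 × 0.2607 × 0.9601 = 1.25149
  25–29: 5 × 0.2417 × 0.9472 = 1.14469
  30–34: 5 × 0.1703 × 0.9286 = 0.79070
  35–39: 5 × 0.0656 × 0.9100 = 0.29848
  40–44: 5 × 0.0187 × 0.8990 = 0.08406
  45–49: 5 × 0.0028 × 0.8821 = 0.01235
Sum = 3.58177
NRR = 0.48309 × 3.58177 = 1.73032

1.730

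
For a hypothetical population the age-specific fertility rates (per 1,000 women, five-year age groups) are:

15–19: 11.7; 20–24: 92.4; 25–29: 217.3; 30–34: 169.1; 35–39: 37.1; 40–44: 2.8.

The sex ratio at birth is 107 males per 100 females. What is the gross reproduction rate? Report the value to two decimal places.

Proportion female at birth = 100 / (100 + 107) = 0.48309.
Sum of ASFRs = 11.7 + 92.4 + 217.3 + 169.1 + 37.1 + 2.8 = 530.4
TFR = 5 × 530.4 / 1000 = 2.652
GRR = 0.48309 × 2.652 = 1.28115

1.28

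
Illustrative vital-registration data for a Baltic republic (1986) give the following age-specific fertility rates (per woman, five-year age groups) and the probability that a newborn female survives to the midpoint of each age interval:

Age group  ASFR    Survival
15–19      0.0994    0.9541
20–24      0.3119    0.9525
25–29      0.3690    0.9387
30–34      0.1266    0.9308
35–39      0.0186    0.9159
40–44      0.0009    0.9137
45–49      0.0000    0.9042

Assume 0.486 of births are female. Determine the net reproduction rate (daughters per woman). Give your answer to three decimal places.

Proportion female at birth = 0.486.
Per-age-group product (5 × ASFR × survival probability):
  15–19: 5 × 0.0994 × 0.9541 = 0.47419
  20–24: 5 × 0.3119 × 0.9525 = 1.48542
  25–29: 5 × 0.3690 × 0.9387 = 1.73190
  30–34: 5 × 0.1266 × 0.9308 = 0.58920
  35–39: 5 × 0.0186 × 0.9159 = 0.08518
  40–44: 5 × 0.0009 × 0.9137 = 0.00411
  45–49: 5 × 0.0000 × 0.9042 = 0.00000
Sum = 4.37000
NRR = 0.486 × 4.37000 = 2.12382
With NRR above 1 the population is above replacement fertility.

2.124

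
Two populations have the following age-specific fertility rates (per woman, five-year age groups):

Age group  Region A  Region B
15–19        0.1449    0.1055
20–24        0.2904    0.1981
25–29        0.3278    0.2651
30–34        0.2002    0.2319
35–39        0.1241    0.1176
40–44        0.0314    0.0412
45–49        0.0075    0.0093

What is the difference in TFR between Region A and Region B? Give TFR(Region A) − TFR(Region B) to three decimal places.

Region A:
  Sum of ASFRs = 0.1449 + 0.2904 + 0.3278 + 0.2002 + 0.1241 + 0.0314 + 0.0075 = 1.1263
  TFR = 5 × 1.1263 = 5.6315
Region B:
  Sum of ASFRs = 0.1055 + 0.1981 + 0.2651 + 0.2319 + 0.1176 + 0.0412 + 0.0093 = 0.9687
  TFR = 5 × 0.9687 = 4.8435
Difference = 5.6315 − 4.8435 = 0.788

0.788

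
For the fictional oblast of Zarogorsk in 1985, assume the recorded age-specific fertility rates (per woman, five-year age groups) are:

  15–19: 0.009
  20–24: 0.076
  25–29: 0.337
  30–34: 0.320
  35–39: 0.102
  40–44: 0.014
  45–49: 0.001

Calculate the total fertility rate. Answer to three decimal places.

Sum of ASFRs = 0.009 + 0.076 + 0.337 + 0.320 + 0.102 + 0.014 + 0.001 = 0.859
TFR = 5 × 0.859 = 4.295

4.295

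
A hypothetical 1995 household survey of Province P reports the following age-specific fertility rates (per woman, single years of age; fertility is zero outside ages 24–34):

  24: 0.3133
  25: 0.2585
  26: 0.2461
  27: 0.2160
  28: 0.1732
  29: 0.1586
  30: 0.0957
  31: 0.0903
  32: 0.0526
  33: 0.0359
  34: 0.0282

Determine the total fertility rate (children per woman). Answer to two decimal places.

1.67

Sum of ASFRs = 0.3133 + 0.2585 + 0.2461 + 0.2160 + 0.1732 + 0.1586 + 0.0957 + 0.0903 + 0.0526 + 0.0359 + 0.0282 = 1.6684
TFR = 1.6684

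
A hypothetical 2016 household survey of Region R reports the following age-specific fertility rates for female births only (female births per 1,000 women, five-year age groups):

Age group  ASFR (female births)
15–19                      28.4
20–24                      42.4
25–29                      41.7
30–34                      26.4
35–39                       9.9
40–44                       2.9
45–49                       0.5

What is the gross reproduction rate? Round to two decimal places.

Sum of female ASFRs = 28.4 + 42.4 + 41.7 + 26.4 + 9.9 + 2.9 + 0.5 = 152.2
GRR = 5 × 152.2 / 1000 = 0.761

0.76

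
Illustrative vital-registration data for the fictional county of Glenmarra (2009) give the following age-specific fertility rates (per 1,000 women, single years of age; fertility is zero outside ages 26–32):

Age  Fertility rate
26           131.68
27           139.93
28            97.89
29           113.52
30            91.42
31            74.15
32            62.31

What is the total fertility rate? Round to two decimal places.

Sum of ASFRs = 131.68 + 139.93 + 97.89 + 113.52 + 91.42 + 74.15 + 62.31 = 710.90
TFR = 710.90 / 1000 = 0.7109

0.71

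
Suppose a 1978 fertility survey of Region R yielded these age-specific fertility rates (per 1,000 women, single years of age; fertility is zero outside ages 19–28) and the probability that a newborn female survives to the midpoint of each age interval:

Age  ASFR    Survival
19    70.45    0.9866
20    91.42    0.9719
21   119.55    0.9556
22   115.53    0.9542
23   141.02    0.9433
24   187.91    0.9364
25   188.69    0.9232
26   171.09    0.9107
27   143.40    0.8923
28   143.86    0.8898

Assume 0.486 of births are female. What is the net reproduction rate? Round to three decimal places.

0.621

Proportion female at birth = 0.486.
Weighting each age-specific rate by interval width and survival:
  19: 1 × 70.45/1000 × 0.9866 = 0.06951
  20: 1 × 91.42/1000 × 0.9719 = 0.08885
  21: 1 × 119.55/1000 × 0.9556 = 0.11424
  22: 1 × 115.53/1000 × 0.9542 = 0.11024
  23: 1 × 141.02/1000 × 0.9433 = 0.13302
  24: 1 × 187.91/1000 × 0.9364 = 0.17596
  25: 1 × 188.69/1000 × 0.9232 = 0.17420
  26: 1 × 171.09/1000 × 0.9107 = 0.15581
  27: 1 × 143.40/1000 × 0.8923 = 0.12796
  28: 1 × 143.86/1000 × 0.8898 = 0.12801
Sum = 1.27780
NRR = 0.486 × 1.27780 = 0.62101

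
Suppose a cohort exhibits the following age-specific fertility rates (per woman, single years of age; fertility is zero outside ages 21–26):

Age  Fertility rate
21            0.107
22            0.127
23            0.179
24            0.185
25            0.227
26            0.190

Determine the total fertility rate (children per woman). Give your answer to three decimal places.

1.015

Sum of ASFRs = 0.107 + 0.127 + 0.179 + 0.185 + 0.227 + 0.190 = 1.015
TFR = 1.015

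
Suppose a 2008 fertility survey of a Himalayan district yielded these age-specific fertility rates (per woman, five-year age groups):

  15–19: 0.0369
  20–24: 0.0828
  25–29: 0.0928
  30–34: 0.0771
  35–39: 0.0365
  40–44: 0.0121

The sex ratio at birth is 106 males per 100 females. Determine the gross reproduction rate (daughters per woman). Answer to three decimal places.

Proportion female at birth = 100 / (100 + 106) = 0.48544.
Sum of ASFRs = 0.0369 + 0.0828 + 0.0928 + 0.0771 + 0.0365 + 0.0121 = 0.3382
TFR = 5 × 0.3382 = 1.691
GRR = 0.48544 × 1.691 = 0.82088

0.821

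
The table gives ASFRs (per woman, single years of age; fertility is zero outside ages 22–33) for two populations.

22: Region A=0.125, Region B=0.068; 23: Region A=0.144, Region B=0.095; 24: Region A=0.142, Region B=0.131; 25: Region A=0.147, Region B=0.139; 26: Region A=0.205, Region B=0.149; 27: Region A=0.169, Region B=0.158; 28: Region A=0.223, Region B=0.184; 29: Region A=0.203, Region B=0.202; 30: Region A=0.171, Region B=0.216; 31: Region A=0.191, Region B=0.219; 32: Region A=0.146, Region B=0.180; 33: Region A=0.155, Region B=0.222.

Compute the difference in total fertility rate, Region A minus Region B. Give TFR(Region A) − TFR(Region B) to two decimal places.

Region A:
  Sum of ASFRs = 0.125 + 0.144 + 0.142 + 0.147 + 0.205 + 0.169 + 0.223 + 0.203 + 0.171 + 0.191 + 0.146 + 0.155 = 2.021
  TFR = 2.021
Region B:
  Sum of ASFRs = 0.068 + 0.095 + 0.131 + 0.139 + 0.149 + 0.158 + 0.184 + 0.202 + 0.216 + 0.219 + 0.180 + 0.222 = 1.963
  TFR = 1.963
Difference = 2.021 − 1.963 = 0.058

0.06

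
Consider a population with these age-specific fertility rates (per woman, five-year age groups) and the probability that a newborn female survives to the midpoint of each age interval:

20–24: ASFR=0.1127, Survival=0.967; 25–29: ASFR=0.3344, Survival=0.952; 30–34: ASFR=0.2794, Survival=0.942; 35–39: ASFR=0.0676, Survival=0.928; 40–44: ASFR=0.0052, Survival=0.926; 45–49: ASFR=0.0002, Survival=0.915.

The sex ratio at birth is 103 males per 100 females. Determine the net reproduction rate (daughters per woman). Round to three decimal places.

1.868

Proportion female at birth = 100 / (100 + 103) = 0.49261.
Each age group contributes 5 × ASFR × survival:
  20–24: 5 × 0.1127 × 0.967 = 0.54490
  25–29: 5 × 0.3344 × 0.952 = 1.59174
  30–34: 5 × 0.2794 × 0.942 = 1.31597
  35–39: 5 × 0.0676 × 0.928 = 0.31366
  40–44: 5 × 0.0052 × 0.926 = 0.02408
  45–49: 5 × 0.0002 × 0.915 = 0.00092
Sum = 3.79127
NRR = 0.49261 × 3.79127 = 1.86762
With NRR above 1 the population is above replacement fertility.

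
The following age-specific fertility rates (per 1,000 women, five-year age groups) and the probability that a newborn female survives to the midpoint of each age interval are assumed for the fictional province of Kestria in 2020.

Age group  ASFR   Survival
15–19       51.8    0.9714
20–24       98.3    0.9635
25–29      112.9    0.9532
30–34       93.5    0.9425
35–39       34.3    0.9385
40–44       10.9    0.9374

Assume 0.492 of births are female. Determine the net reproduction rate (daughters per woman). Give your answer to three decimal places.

Proportion female at birth = 0.492.
Per-age-group product (5 × ASFR × survival probability):
  15–19: 5 × 51.8/1000 × 0.9714 = 0.25159
  20–24: 5 × 98.3/1000 × 0.9635 = 0.47356
  25–29: 5 × 112.9/1000 × 0.9532 = 0.53808
  30–34: 5 × 93.5/1000 × 0.9425 = 0.44062
  35–39: 5 × 34.3/1000 × 0.9385 = 0.16095
  40–44: 5 × 10.9/1000 × 0.9374 = 0.05109
Sum = 1.91589
NRR = 0.492 × 1.91589 = 0.94262
With NRR below 1 the population is below replacement fertility.

0.943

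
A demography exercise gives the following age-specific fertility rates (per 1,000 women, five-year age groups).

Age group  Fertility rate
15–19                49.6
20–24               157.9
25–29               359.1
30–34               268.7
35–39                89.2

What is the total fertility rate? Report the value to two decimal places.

Sum of ASFRs = 49.6 + 157.9 + 359.1 + 268.7 + 89.2 = 924.5
TFR = 5 × 924.5 / 1000 = 4.6225

4.62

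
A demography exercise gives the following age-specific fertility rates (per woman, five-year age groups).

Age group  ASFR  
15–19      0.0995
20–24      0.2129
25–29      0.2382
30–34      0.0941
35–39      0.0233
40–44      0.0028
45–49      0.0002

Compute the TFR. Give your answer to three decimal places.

3.355

Sum of ASFRs = 0.0995 + 0.2129 + 0.2382 + 0.0941 + 0.0233 + 0.0028 + 0.0002 = 0.6710
TFR = 5 × 0.6710 = 3.355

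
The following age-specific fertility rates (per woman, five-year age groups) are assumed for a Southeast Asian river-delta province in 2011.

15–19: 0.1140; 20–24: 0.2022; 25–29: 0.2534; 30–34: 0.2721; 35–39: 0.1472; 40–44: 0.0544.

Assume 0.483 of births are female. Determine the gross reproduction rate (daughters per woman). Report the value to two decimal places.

Proportion female at birth = 0.483.
Sum of ASFRs = 0.1140 + 0.2022 + 0.2534 + 0.2721 + 0.1472 + 0.0544 = 1.0433
TFR = 5 × 1.0433 = 5.2165
GRR = 0.483 × 5.2165 = 2.51957

2.52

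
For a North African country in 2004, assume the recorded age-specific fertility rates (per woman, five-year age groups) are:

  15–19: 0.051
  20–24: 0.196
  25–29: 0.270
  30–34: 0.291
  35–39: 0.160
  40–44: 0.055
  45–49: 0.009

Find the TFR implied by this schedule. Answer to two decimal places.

5.16

Sum of ASFRs = 0.051 + 0.196 + 0.270 + 0.291 + 0.160 + 0.055 + 0.009 = 1.032
TFR = 5 × 1.032 = 5.16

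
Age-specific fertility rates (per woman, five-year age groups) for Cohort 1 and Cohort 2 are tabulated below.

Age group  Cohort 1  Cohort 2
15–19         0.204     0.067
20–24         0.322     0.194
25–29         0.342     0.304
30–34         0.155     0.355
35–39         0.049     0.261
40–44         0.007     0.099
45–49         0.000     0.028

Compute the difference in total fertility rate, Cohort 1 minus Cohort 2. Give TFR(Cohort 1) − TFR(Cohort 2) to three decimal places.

Cohort 1:
  Sum of ASFRs = 0.204 + 0.322 + 0.342 + 0.155 + 0.049 + 0.007 + 0.000 = 1.079
  TFR = 5 × 1.079 = 5.395
Cohort 2:
  Sum of ASFRs = 0.067 + 0.194 + 0.304 + 0.355 + 0.261 + 0.099 + 0.028 = 1.308
  TFR = 5 × 1.308 = 6.54
Difference = 5.395 − 6.54 = -1.145

-1.145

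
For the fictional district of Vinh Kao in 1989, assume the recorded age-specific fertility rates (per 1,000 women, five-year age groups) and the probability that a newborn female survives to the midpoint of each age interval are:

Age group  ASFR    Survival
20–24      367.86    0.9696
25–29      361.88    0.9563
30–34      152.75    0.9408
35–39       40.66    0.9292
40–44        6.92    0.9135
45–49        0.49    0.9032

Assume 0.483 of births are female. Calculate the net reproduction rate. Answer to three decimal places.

2.152

Proportion female at birth = 0.483.
Survival-weighted fertility by age (5·fₓ·Sₓ):
  20–24: 5 × 367.86/1000 × 0.9696 = 1.78339
  25–29: 5 × 361.88/1000 × 0.9563 = 1.73033
  30–34: 5 × 152.75/1000 × 0.9408 = 0.71854
  35–39: 5 × 40.66/1000 × 0.9292 = 0.18891
  40–44: 5 × 6.92/1000 × 0.9135 = 0.03161
  45–49: 5 × 0.49/1000 × 0.9032 = 0.00221
Sum = 4.45499
NRR = 0.483 × 4.45499 = 2.15176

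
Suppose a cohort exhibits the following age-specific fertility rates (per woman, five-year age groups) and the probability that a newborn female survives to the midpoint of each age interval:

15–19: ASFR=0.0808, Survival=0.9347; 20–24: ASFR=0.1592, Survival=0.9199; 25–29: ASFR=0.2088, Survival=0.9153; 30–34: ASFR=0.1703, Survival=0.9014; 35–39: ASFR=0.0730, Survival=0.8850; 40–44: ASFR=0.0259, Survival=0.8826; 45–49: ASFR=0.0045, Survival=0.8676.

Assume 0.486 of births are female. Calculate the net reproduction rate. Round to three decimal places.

1.599

Proportion female at birth = 0.486.
Survival-weighted fertility by age (5·fₓ·Sₓ):
  15–19: 5 × 0.0808 × 0.9347 = 0.37762
  20–24: 5 × 0.1592 × 0.9199 = 0.73224
  25–29: 5 × 0.2088 × 0.9153 = 0.95557
  30–34: 5 × 0.1703 × 0.9014 = 0.76754
  35–39: 5 × 0.0730 × 0.8850 = 0.32303
  40–44: 5 × 0.0259 × 0.8826 = 0.11430
  45–49: 5 × 0.0045 × 0.8676 = 0.01952
Sum = 3.28982
NRR = 0.486 × 3.28982 = 1.59885
An NRR exceeding 1 indicates intrinsic growth under these rates.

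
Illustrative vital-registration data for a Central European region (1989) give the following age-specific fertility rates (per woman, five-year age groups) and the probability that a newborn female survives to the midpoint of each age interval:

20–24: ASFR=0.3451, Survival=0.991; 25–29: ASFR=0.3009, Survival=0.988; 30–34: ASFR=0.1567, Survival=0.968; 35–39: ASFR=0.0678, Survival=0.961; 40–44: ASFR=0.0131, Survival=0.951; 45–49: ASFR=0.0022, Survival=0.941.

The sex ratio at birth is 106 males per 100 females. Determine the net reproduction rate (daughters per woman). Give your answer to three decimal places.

Proportion female at birth = 100 / (100 + 106) = 0.48544.
Per-age-group product (5 × ASFR × survival probability):
  20–24: 5 × 0.3451 × 0.991 = 1.70997
  25–29: 5 × 0.3009 × 0.988 = 1.48645
  30–34: 5 × 0.1567 × 0.968 = 0.75843
  35–39: 5 × 0.0678 × 0.961 = 0.32578
  40–44: 5 × 0.0131 × 0.951 = 0.06229
  45–49: 5 × 0.0022 × 0.941 = 0.01035
Sum = 4.35327
NRR = 0.48544 × 4.35327 = 2.11325

2.113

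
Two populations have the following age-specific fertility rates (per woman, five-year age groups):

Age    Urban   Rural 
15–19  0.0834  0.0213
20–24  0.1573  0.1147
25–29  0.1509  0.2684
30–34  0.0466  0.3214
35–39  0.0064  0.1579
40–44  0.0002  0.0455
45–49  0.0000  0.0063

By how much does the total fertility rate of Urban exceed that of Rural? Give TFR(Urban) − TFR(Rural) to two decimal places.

Urban:
  Sum of ASFRs = 0.0834 + 0.1573 + 0.1509 + 0.0466 + 0.0064 + 0.0002 + 0.0000 = 0.4448
  TFR = 5 × 0.4448 = 2.224
Rural:
  Sum of ASFRs = 0.0213 + 0.1147 + 0.2684 + 0.3214 + 0.1579 + 0.0455 + 0.0063 = 0.9355
  TFR = 5 × 0.9355 = 4.6775
Difference = 2.224 − 4.6775 = -2.4535

-2.45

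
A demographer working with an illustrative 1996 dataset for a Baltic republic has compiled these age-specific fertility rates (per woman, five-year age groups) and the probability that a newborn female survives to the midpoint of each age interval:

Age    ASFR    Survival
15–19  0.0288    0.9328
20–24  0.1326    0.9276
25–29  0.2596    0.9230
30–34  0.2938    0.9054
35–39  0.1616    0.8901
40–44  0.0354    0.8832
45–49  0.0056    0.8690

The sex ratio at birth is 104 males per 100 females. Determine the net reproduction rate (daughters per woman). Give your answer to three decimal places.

2.048

Proportion female at birth = 100 / (100 + 104) = 0.49020.
Each age group contributes 5 × ASFR × survival:
  15–19: 5 × 0.0288 × 0.9328 = 0.13432
  20–24: 5 × 0.1326 × 0.9276 = 0.61500
  25–29: 5 × 0.2596 × 0.9230 = 1.19805
  30–34: 5 × 0.2938 × 0.9054 = 1.33003
  35–39: 5 × 0.1616 × 0.8901 = 0.71920
  40–44: 5 × 0.0354 × 0.8832 = 0.15633
  45–49: 5 × 0.0056 × 0.8690 = 0.02433
Sum = 4.17726
NRR = 0.49020 × 4.17726 = 2.04769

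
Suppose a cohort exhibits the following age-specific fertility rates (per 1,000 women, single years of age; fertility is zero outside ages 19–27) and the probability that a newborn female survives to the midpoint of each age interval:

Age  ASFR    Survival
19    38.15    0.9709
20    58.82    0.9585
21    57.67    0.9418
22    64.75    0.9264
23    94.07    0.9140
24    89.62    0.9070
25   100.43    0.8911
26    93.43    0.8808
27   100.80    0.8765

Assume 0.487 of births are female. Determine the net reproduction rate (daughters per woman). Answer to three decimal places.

0.309

Proportion female at birth = 0.487.
Survival-weighted fertility by age (1·fₓ·Sₓ):
  19: 1 × 38.15/1000 × 0.9709 = 0.03704
  20: 1 × 58.82/1000 × 0.9585 = 0.05638
  21: 1 × 57.67/1000 × 0.9418 = 0.05431
  22: 1 × 64.75/1000 × 0.9264 = 0.05998
  23: 1 × 94.07/1000 × 0.9140 = 0.08598
  24: 1 × 89.62/1000 × 0.9070 = 0.08129
  25: 1 × 100.43/1000 × 0.8911 = 0.08949
  26: 1 × 93.43/1000 × 0.8808 = 0.08229
  27: 1 × 100.80/1000 × 0.8765 = 0.08835
Sum = 0.63511
NRR = 0.487 × 0.63511 = 0.30930
NRR < 1, so the cohort does not fully replace itself.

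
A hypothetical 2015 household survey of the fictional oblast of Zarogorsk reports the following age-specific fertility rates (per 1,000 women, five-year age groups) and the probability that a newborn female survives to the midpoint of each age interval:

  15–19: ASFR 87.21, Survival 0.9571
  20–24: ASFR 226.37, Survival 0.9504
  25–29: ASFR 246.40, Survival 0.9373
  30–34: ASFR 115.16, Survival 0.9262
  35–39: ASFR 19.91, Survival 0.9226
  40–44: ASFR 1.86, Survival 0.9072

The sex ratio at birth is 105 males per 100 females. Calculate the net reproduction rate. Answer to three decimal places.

Proportion female at birth = 100 / (100 + 105) = 0.48780.
Weighting each age-specific rate by interval width and survival:
  15–19: 5 × 87.21/1000 × 0.9571 = 0.41734
  20–24: 5 × 226.37/1000 × 0.9504 = 1.07571
  25–29: 5 × 246.40/1000 × 0.9373 = 1.15475
  30–34: 5 × 115.16/1000 × 0.9262 = 0.53331
  35–39: 5 × 19.91/1000 × 0.9226 = 0.09184
  40–44: 5 × 1.86/1000 × 0.9072 = 0.00844
Sum = 3.28139
NRR = 0.48780 × 3.28139 = 1.60066

1.601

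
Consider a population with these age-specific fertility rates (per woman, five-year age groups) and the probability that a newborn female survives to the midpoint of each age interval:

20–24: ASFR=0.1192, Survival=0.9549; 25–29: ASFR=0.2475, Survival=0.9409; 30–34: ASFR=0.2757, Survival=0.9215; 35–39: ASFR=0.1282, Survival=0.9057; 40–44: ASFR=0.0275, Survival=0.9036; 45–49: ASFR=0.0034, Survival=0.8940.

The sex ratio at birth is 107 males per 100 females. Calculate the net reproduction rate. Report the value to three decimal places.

1.799

Proportion female at birth = 100 / (100 + 107) = 0.48309.
Weighting each age-specific rate by interval width and survival:
  20–24: 5 × 0.1192 × 0.9549 = 0.56912
  25–29: 5 × 0.2475 × 0.9409 = 1.16436
  30–34: 5 × 0.2757 × 0.9215 = 1.27029
  35–39: 5 × 0.1282 × 0.9057 = 0.58055
  40–44: 5 × 0.0275 × 0.9036 = 0.12425
  45–49: 5 × 0.0034 × 0.8940 = 0.01520
Sum = 3.72377
NRR = 0.48309 × 3.72377 = 1.79892
An NRR exceeding 1 indicates intrinsic growth under these rates.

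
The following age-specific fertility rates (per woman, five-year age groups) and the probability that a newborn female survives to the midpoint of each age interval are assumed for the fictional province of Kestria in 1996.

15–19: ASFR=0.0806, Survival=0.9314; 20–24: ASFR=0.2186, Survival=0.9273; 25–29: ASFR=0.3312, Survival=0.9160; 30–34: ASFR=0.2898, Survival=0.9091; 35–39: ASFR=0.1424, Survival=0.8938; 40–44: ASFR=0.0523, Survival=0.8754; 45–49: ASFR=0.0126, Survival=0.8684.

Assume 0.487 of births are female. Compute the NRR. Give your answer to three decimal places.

Proportion female at birth = 0.487.
Weighting each age-specific rate by interval width and survival:
  15–19: 5 × 0.0806 × 0.9314 = 0.37535
  20–24: 5 × 0.2186 × 0.9273 = 1.01354
  25–29: 5 × 0.3312 × 0.9160 = 1.51690
  30–34: 5 × 0.2898 × 0.9091 = 1.31729
  35–39: 5 × 0.1424 × 0.8938 = 0.63639
  40–44: 5 × 0.0523 × 0.8754 = 0.22892
  45–49: 5 × 0.0126 × 0.8684 = 0.05471
Sum = 5.14310
NRR = 0.487 × 5.14310 = 2.50469
With NRR above 1 the population is above replacement fertility.

2.505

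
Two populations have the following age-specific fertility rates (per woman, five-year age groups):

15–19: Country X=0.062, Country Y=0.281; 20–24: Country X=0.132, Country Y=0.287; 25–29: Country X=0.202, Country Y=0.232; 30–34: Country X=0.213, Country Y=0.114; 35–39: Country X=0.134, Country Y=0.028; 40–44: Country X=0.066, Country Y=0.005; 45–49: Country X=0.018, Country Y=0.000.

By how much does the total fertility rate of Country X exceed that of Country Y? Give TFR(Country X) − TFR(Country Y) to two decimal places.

Country X:
  Sum of ASFRs = 0.062 + 0.132 + 0.202 + 0.213 + 0.134 + 0.066 + 0.018 = 0.827
  TFR = 5 × 0.827 = 4.135
Country Y:
  Sum of ASFRs = 0.281 + 0.287 + 0.232 + 0.114 + 0.028 + 0.005 + 0.000 = 0.947
  TFR = 5 × 0.947 = 4.735
Difference = 4.135 − 4.735 = -0.6

-0.60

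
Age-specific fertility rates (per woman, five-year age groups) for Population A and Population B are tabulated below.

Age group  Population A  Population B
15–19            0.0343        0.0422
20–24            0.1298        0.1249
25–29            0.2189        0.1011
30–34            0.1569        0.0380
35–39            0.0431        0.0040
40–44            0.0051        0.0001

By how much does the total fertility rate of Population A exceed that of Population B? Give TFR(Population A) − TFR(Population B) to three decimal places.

1.389

Population A:
  Sum of ASFRs = 0.0343 + 0.1298 + 0.2189 + 0.1569 + 0.0431 + 0.0051 = 0.5881
  TFR = 5 × 0.5881 = 2.9405
Population B:
  Sum of ASFRs = 0.0422 + 0.1249 + 0.1011 + 0.0380 + 0.0040 + 0.0001 = 0.3103
  TFR = 5 × 0.3103 = 1.5515
Difference = 2.9405 − 1.5515 = 1.389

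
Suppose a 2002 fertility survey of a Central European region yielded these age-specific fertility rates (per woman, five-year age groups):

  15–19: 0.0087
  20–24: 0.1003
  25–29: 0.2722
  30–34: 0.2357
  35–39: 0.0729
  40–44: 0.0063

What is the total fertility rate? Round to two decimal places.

3.48

Sum of ASFRs = 0.0087 + 0.1003 + 0.2722 + 0.2357 + 0.0729 + 0.0063 = 0.6961
TFR = 5 × 0.6961 = 3.4805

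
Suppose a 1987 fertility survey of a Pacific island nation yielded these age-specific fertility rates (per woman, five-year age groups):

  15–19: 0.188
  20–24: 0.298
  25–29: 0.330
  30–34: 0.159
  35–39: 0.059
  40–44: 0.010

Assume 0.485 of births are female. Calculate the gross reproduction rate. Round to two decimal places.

2.53

Proportion female at birth = 0.485.
Sum of ASFRs = 0.188 + 0.298 + 0.330 + 0.159 + 0.059 + 0.010 = 1.044
TFR = 5 × 1.044 = 5.22
GRR = 0.485 × 5.22 = 2.53170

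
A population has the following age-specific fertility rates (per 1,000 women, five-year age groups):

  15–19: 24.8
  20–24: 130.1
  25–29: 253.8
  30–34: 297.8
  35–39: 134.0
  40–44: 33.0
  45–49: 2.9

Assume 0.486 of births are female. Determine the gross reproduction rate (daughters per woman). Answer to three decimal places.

Proportion female at birth = 0.486.
Sum of ASFRs = 24.8 + 130.1 + 253.8 + 297.8 + 134.0 + 33.0 + 2.9 = 876.4
TFR = 5 × 876.4 / 1000 = 4.382
GRR = 0.486 × 4.382 = 2.12965

2.130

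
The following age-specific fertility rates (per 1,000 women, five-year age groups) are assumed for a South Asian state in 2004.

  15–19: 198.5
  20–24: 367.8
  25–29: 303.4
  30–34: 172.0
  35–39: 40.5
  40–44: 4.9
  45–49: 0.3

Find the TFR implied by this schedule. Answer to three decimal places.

5.437

Sum of ASFRs = 198.5 + 367.8 + 303.4 + 172.0 + 40.5 + 4.9 + 0.3 = 1087.4
TFR = 5 × 1087.4 / 1000 = 5.437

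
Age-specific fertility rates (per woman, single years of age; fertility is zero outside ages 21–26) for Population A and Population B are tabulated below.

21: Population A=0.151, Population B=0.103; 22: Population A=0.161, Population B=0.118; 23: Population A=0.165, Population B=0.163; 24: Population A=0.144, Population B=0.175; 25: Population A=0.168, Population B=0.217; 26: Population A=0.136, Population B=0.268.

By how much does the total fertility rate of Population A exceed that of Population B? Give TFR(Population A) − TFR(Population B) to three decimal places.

-0.119

Population A:
  Sum of ASFRs = 0.151 + 0.161 + 0.165 + 0.144 + 0.168 + 0.136 = 0.925
  TFR = 0.925
Population B:
  Sum of ASFRs = 0.103 + 0.118 + 0.163 + 0.175 + 0.217 + 0.268 = 1.044
  TFR = 1.044
Difference = 0.925 − 1.044 = -0.119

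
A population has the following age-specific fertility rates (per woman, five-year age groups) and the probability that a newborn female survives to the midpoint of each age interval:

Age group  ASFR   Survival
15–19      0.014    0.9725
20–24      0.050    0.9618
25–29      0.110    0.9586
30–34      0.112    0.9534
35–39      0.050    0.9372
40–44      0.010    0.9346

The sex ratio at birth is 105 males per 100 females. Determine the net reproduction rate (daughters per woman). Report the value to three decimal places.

Proportion female at birth = 100 / (100 + 105) = 0.48780.
Weighting each age-specific rate by interval width and survival:
  15–19: 5 × 0.014 × 0.9725 = 0.06808
  20–24: 5 × 0.050 × 0.9618 = 0.24045
  25–29: 5 × 0.110 × 0.9586 = 0.52723
  30–34: 5 × 0.112 × 0.9534 = 0.53390
  35–39: 5 × 0.050 × 0.9372 = 0.23430
  40–44: 5 × 0.010 × 0.9346 = 0.04673
Sum = 1.65069
NRR = 0.48780 × 1.65069 = 0.80521

0.805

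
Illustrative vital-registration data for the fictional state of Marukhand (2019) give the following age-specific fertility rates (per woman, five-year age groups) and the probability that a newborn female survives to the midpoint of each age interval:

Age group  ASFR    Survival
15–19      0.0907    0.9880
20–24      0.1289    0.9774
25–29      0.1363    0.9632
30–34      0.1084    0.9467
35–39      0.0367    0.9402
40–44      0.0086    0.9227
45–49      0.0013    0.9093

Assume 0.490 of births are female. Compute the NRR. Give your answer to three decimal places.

Proportion female at birth = 0.490.
Each age group contributes 5 × ASFR × survival:
  15–19: 5 × 0.0907 × 0.9880 = 0.44806
  20–24: 5 × 0.1289 × 0.9774 = 0.62993
  25–29: 5 × 0.1363 × 0.9632 = 0.65642
  30–34: 5 × 0.1084 × 0.9467 = 0.51311
  35–39: 5 × 0.0367 × 0.9402 = 0.17253
  40–44: 5 × 0.0086 × 0.9227 = 0.03968
  45–49: 5 × 0.0013 × 0.9093 = 0.00591
Sum = 2.46564
NRR = 0.490 × 2.46564 = 1.20816

1.208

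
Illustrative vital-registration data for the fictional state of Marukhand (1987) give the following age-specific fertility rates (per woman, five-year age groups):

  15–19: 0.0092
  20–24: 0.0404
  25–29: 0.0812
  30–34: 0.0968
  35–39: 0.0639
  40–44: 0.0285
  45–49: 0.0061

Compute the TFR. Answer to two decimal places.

Sum of ASFRs = 0.0092 + 0.0404 + 0.0812 + 0.0968 + 0.0639 + 0.0285 + 0.0061 = 0.3261
TFR = 5 × 0.3261 = 1.6305

1.63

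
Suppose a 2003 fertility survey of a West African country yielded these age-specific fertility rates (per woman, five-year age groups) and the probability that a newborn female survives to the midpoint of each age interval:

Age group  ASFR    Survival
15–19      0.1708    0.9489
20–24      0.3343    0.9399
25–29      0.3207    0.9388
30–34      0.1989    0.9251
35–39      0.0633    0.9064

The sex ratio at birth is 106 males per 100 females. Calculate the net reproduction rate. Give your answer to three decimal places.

Proportion female at birth = 100 / (100 + 106) = 0.48544.
Survival-weighted fertility by age (5·fₓ·Sₓ):
  15–19: 5 × 0.1708 × 0.9489 = 0.81036
  20–24: 5 × 0.3343 × 0.9399 = 1.57104
  25–29: 5 × 0.3207 × 0.9388 = 1.50537
  30–34: 5 × 0.1989 × 0.9251 = 0.92001
  35–39: 5 × 0.0633 × 0.9064 = 0.28688
Sum = 5.09366
NRR = 0.48544 × 5.09366 = 2.47267

2.473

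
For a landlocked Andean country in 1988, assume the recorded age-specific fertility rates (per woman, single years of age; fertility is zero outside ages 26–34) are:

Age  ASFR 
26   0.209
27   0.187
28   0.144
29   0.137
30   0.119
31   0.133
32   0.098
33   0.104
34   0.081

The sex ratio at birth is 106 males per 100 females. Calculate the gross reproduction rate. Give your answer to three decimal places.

Proportion female at birth = 100 / (100 + 106) = 0.48544.
Sum of ASFRs = 0.209 + 0.187 + 0.144 + 0.137 + 0.119 + 0.133 + 0.098 + 0.104 + 0.081 = 1.212
TFR = 1.212
GRR = 0.48544 × 1.212 = 0.58835

0.588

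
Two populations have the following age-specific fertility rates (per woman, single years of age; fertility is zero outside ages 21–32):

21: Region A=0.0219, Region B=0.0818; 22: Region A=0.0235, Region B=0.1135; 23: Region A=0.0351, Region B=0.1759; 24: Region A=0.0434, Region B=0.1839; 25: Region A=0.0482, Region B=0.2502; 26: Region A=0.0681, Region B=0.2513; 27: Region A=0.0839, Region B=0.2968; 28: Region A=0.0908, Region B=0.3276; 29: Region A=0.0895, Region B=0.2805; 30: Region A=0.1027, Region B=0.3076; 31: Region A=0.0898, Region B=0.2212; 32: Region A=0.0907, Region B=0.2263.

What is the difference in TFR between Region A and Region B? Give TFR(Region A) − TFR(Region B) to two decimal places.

-1.93

Region A:
  Sum of ASFRs = 0.0219 + 0.0235 + 0.0351 + 0.0434 + 0.0482 + 0.0681 + 0.0839 + 0.0908 + 0.0895 + 0.1027 + 0.0898 + 0.0907 = 0.7876
  TFR = 0.7876
Region B:
  Sum of ASFRs = 0.0818 + 0.1135 + 0.1759 + 0.1839 + 0.2502 + 0.2513 + 0.2968 + 0.3276 + 0.2805 + 0.3076 + 0.2212 + 0.2263 = 2.7166
  TFR = 2.7166
Difference = 0.7876 − 2.7166 = -1.929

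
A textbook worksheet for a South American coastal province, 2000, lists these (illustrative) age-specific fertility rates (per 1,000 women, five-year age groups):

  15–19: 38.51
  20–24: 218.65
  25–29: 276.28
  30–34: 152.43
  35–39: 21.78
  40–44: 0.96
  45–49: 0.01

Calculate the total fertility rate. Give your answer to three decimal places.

3.543

Sum of ASFRs = 38.51 + 218.65 + 276.28 + 152.43 + 21.78 + 0.96 + 0.01 = 708.62
TFR = 5 × 708.62 / 1000 = 3.5431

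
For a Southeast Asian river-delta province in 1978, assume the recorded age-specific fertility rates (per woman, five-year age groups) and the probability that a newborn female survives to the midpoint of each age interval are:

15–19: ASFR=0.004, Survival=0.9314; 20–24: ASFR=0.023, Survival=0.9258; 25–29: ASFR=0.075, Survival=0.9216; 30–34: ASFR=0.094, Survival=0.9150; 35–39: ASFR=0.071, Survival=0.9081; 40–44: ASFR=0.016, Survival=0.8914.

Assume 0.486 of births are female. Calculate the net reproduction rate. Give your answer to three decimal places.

Proportion female at birth = 0.486.
Weighting each age-specific rate by interval width and survival:
  15–19: 5 × 0.004 × 0.9314 = 0.01863
  20–24: 5 × 0.023 × 0.9258 = 0.10647
  25–29: 5 × 0.075 × 0.9216 = 0.34560
  30–34: 5 × 0.094 × 0.9150 = 0.43005
  35–39: 5 × 0.071 × 0.9081 = 0.32238
  40–44: 5 × 0.016 × 0.8914 = 0.07131
Sum = 1.29444
NRR = 0.486 × 1.29444 = 0.62910
An NRR under 1 implies long-run decline under these rates.

0.629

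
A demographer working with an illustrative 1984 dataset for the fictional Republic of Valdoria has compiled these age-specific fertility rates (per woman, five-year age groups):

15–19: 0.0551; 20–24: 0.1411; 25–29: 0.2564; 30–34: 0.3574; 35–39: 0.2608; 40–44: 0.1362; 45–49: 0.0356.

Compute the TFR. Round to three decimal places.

Sum of ASFRs = 0.0551 + 0.1411 + 0.2564 + 0.3574 + 0.2608 + 0.1362 + 0.0356 = 1.2426
TFR = 5 × 1.2426 = 6.213

6.213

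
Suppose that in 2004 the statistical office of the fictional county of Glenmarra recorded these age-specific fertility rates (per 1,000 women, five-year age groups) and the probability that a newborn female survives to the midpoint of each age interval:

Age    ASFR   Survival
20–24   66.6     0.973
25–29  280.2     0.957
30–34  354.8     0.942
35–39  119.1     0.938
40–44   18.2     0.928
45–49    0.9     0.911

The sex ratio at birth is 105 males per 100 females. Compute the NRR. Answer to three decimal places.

Proportion female at birth = 100 / (100 + 105) = 0.48780.
Survival-weighted fertility by age (5·fₓ·Sₓ):
  20–24: 5 × 66.6/1000 × 0.973 = 0.32401
  25–29: 5 × 280.2/1000 × 0.957 = 1.34076
  30–34: 5 × 354.8/1000 × 0.942 = 1.67111
  35–39: 5 × 119.1/1000 × 0.938 = 0.55858
  40–44: 5 × 18.2/1000 × 0.928 = 0.08445
  45–49: 5 × 0.9/1000 × 0.911 = 0.00410
Sum = 3.98301
NRR = 0.48780 × 3.98301 = 1.94291

1.943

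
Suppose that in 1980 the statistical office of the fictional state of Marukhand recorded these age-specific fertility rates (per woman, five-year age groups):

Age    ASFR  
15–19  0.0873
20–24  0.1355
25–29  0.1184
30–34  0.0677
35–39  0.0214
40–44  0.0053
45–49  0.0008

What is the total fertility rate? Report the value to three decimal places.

Sum of ASFRs = 0.0873 + 0.1355 + 0.1184 + 0.0677 + 0.0214 + 0.0053 + 0.0008 = 0.4364
TFR = 5 × 0.4364 = 2.182

2.182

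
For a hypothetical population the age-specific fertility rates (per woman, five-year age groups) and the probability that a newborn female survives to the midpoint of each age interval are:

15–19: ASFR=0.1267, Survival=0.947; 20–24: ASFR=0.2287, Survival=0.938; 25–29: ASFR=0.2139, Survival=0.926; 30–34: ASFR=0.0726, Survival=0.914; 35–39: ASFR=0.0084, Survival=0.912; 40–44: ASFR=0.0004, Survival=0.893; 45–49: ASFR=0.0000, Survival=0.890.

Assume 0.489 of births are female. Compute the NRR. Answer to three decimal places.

Proportion female at birth = 0.489.
Per-age-group product (5 × ASFR × survival probability):
  15–19: 5 × 0.1267 × 0.947 = 0.59992
  20–24: 5 × 0.2287 × 0.938 = 1.07260
  25–29: 5 × 0.2139 × 0.926 = 0.99036
  30–34: 5 × 0.0726 × 0.914 = 0.33178
  35–39: 5 × 0.0084 × 0.912 = 0.03830
  40–44: 5 × 0.0004 × 0.893 = 0.00179
  45–49: 5 × 0.0000 × 0.890 = 0.00000
Sum = 3.03475
NRR = 0.489 × 3.03475 = 1.48399
With NRR above 1 the population is above replacement fertility.

1.484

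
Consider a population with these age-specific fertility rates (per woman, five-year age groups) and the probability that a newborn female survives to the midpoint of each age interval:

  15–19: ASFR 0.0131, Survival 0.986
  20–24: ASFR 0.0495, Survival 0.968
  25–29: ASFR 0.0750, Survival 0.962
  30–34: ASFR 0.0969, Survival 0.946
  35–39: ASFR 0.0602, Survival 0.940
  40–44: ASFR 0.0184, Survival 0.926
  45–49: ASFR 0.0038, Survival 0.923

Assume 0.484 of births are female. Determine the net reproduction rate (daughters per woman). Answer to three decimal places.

0.730

Proportion female at birth = 0.484.
Each age group contributes 5 × ASFR × survival:
  15–19: 5 × 0.0131 × 0.986 = 0.06458
  20–24: 5 × 0.0495 × 0.968 = 0.23958
  25–29: 5 × 0.0750 × 0.962 = 0.36075
  30–34: 5 × 0.0969 × 0.946 = 0.45834
  35–39: 5 × 0.0602 × 0.940 = 0.28294
  40–44: 5 × 0.0184 × 0.926 = 0.08519
  45–49: 5 × 0.0038 × 0.923 = 0.01754
Sum = 1.50892
NRR = 0.484 × 1.50892 = 0.73032
An NRR under 1 implies long-run decline under these rates.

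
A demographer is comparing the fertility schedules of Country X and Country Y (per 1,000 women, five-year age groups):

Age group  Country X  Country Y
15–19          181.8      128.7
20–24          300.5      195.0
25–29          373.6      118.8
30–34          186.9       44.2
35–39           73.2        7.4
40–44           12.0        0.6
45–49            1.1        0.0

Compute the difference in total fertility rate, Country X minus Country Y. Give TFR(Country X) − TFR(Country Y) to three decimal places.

Country X:
  Sum of ASFRs = 181.8 + 300.5 + 373.6 + 186.9 + 73.2 + 12.0 + 1.1 = 1129.1
  TFR = 5 × 1129.1 / 1000 = 5.6455
Country Y:
  Sum of ASFRs = 128.7 + 195.0 + 118.8 + 44.2 + 7.4 + 0.6 + 0.0 = 494.7
  TFR = 5 × 494.7 / 1000 = 2.4735
Difference = 5.6455 − 2.4735 = 3.172

3.172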